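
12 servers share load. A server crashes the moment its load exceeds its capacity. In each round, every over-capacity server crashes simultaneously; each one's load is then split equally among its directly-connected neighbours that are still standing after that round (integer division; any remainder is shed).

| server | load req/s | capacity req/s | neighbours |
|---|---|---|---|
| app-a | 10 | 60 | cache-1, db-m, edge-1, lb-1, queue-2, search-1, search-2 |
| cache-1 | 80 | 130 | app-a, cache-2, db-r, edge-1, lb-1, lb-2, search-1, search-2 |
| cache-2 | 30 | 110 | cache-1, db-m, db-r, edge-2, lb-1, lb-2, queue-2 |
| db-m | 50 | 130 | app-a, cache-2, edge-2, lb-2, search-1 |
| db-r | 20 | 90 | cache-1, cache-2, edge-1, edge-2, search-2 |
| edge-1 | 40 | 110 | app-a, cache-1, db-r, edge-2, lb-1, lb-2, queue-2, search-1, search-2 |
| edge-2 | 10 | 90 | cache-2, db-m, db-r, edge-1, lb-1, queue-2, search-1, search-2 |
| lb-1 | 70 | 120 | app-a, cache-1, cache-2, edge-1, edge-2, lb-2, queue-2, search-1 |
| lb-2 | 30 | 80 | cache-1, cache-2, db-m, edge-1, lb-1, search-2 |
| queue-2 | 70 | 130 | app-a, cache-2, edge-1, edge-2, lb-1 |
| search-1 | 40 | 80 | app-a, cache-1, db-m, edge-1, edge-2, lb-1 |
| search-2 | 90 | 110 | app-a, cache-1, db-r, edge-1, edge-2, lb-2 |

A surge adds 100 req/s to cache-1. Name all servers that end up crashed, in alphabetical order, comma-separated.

cache-1, search-2

Round 1 — cache-1 at 180 > 130. cache-1 crashes.
  cache-1 sheds 180 req/s to app-a, cache-2, db-r, edge-1, lb-1, lb-2, search-1, search-2: 22 each (4 lost).
    app-a: 10+22 = 32 ≤ 60
    cache-2: 30+22 = 52 ≤ 110
    db-r: 20+22 = 42 ≤ 90
    edge-1: 40+22 = 62 ≤ 110
    lb-1: 70+22 = 92 ≤ 120
    lb-2: 30+22 = 52 ≤ 80
    search-1: 40+22 = 62 ≤ 80
    search-2: 90+22 = 112 > 110
Round 2 — search-2 crashes.
  search-2 sheds 112 req/s to app-a, db-r, edge-1, edge-2, lb-2: 22 each (2 lost).
    app-a: 32+22 = 54 ≤ 60
    db-r: 42+22 = 64 ≤ 90
    edge-1: 62+22 = 84 ≤ 110
    edge-2: 10+22 = 32 ≤ 90
    lb-2: 52+22 = 74 ≤ 80
No further crashes.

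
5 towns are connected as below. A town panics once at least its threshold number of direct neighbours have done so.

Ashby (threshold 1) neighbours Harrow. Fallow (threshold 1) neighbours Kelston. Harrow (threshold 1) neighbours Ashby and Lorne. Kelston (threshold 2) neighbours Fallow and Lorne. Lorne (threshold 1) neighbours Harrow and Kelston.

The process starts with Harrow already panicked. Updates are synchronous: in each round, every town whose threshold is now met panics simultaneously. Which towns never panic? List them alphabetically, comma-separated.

Round 1 — Harrow panics (initial).
Round 2 — checking thresholds:
  Ashby: 1 of 1 neighbours ≥ 1, panics.
  Lorne: 1 of 2 neighbours ≥ 1, panics.
Round 3 — no new panics; cascade stops.

Fallow, Kelston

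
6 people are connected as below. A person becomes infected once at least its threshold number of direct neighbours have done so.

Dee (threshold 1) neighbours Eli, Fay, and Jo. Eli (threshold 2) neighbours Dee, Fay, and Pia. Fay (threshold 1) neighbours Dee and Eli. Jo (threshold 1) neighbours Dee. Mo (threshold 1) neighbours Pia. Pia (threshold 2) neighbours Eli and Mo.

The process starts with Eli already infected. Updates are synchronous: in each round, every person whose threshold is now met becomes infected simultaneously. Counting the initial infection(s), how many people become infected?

Round 1 — Eli becomes infected (initial).
Round 2 — checking thresholds:
  Dee: 1 of 3 neighbours ≥ 1, becomes infected.
  Fay: 1 of 2 neighbours ≥ 1, becomes infected.
  Pia: 1 of 2 neighbours < 2, below threshold.
Round 3 — checking thresholds:
  Jo: 1 of 1 neighbours ≥ 1, becomes infected.
  Pia: 1 of 2 neighbours < 2, below threshold.
Round 4 — no new infections; cascade stops.

4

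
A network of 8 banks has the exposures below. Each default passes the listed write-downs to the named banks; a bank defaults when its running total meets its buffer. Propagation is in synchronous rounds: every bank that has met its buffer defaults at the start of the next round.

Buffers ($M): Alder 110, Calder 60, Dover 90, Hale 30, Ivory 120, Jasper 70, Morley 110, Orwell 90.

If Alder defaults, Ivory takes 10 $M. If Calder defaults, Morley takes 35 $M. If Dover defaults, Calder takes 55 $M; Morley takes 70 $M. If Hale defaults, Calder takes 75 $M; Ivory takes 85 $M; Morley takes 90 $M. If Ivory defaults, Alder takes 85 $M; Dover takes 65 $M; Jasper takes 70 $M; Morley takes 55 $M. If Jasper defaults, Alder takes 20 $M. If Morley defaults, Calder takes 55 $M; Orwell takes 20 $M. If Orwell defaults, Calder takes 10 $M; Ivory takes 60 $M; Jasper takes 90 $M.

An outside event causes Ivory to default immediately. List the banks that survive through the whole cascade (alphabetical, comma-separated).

Alder, Calder, Dover, Hale, Morley, Orwell

Round 1 — Ivory defaults (initial).
  Alder: +85 → 85 < 110
  Dover: +65 → 65 < 90
  Jasper: +70 → 70 ≥ 70
  Morley: +55 → 55 < 110
Round 2 — Jasper defaults.
  Alder: +20 → 105 < 110
No further defaults.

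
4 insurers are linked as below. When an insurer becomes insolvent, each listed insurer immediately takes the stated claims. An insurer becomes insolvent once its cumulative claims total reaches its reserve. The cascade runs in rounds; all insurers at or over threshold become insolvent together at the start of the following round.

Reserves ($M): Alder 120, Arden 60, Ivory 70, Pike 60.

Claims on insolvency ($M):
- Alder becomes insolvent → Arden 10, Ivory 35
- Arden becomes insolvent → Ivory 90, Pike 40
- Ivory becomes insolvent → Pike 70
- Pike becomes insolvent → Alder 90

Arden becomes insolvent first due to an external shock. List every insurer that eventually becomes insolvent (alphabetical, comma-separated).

Round 1 — Arden becomes insolvent (initial).
  Ivory: +90 → 90 ≥ 70
  Pike: +40 → 40 < 60
Round 2 — Ivory becomes insolvent.
  Pike: +70 → 110 ≥ 60
Round 3 — Pike becomes insolvent.
  Alder: +90 → 90 < 120
No further insolvencies.

Arden, Ivory, Pike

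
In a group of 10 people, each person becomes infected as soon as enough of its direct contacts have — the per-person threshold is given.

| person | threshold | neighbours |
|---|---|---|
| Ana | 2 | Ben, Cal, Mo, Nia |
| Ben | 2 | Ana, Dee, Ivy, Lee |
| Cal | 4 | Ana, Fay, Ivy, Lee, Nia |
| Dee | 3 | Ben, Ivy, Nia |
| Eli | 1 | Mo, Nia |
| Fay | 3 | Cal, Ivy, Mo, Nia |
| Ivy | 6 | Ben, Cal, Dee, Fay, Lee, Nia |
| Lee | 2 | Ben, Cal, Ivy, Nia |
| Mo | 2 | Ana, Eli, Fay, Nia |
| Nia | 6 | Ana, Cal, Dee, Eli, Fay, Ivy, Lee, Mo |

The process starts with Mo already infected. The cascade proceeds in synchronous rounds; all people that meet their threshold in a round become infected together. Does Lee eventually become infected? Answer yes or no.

Round 1 — Mo becomes infected (initial).
Round 2 — checking thresholds:
  Ana: 1 of 4 neighbours < 2, not yet.
  Eli: 1 of 2 neighbours ≥ 1, becomes infected.
  Fay: 1 of 4 neighbours < 3, not yet.
  Nia: 1 of 8 neighbours < 6, not yet.
Round 3 — no new infections; cascade stops.

no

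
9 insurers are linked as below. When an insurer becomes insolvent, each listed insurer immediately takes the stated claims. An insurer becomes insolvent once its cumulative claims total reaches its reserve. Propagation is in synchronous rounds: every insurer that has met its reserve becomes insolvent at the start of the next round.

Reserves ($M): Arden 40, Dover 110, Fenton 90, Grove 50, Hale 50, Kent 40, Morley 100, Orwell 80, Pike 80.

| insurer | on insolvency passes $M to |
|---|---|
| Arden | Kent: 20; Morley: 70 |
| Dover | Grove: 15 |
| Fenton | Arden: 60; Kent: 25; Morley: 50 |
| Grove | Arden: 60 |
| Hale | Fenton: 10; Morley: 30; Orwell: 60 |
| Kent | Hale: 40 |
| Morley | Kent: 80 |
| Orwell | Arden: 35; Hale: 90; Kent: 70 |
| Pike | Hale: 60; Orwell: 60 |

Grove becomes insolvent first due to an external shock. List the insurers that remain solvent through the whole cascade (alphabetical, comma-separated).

Dover, Fenton, Hale, Kent, Morley, Orwell, Pike

Round 1 — Grove becomes insolvent (initial).
  Arden: +60 → 60 ≥ 40
Round 2 — Arden becomes insolvent.
  Kent: +20 → 20 < 40
  Morley: +70 → 70 < 100
No further insolvencies.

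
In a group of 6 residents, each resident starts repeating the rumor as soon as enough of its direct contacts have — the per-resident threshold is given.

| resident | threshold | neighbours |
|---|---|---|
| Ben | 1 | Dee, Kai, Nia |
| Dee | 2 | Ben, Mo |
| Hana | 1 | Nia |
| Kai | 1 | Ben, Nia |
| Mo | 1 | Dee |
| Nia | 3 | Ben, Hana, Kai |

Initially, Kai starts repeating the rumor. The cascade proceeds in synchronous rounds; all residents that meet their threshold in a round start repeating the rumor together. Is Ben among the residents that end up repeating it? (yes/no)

yes

Round 1 — Kai starts repeating the rumor (initial).
Round 2 — checking thresholds:
  Ben: 1 of 3 neighbours ≥ 1, starts repeating the rumor.
  Nia: 1 of 3 neighbours < 3, below threshold.
Round 3 — no new spreads; cascade stops.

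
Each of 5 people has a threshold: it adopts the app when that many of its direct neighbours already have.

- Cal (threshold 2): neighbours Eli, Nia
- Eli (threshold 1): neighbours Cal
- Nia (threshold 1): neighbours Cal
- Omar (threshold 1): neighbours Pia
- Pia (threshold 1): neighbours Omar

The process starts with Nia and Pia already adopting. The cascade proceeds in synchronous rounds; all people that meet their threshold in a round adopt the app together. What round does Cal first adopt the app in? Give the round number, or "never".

Round 1 — Nia, Pia adopt the app (initial).
Round 2 — checking thresholds:
  Cal: 1 of 2 neighbours < 2, below threshold.
  Omar: 1 of 1 neighbours ≥ 1, adopts the app.
Round 3 — no new adoptions; cascade stops.

never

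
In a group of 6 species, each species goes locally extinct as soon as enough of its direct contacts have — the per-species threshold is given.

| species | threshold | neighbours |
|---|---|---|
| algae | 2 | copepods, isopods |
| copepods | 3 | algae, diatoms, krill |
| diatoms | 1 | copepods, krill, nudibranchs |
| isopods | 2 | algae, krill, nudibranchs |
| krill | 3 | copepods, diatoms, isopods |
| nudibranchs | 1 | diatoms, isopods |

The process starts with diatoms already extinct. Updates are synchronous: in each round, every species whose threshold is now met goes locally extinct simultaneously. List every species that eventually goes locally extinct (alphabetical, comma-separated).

diatoms, nudibranchs

Round 1 — diatoms goes locally extinct (initial).
Round 2 — checking thresholds:
  copepods: 1 of 3 neighbours < 3, not yet.
  krill: 1 of 3 neighbours < 3, not yet.
  nudibranchs: 1 of 2 neighbours ≥ 1, goes locally extinct.
Round 3 — no new extinctions; cascade stops.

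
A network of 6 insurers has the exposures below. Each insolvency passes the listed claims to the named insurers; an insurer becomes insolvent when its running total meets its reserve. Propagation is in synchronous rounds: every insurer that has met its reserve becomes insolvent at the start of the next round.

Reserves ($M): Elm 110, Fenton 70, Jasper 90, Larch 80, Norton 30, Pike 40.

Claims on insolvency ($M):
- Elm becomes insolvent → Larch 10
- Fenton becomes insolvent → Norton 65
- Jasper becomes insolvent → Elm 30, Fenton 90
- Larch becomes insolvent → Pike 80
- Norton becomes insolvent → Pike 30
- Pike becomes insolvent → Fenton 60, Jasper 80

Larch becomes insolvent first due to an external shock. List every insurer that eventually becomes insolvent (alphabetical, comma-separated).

Round 1 — Larch becomes insolvent (initial).
  Pike: +80 → 80 ≥ 40
Round 2 — Pike becomes insolvent.
  Fenton: +60 → 60 < 70
  Jasper: +80 → 80 < 90
No further insolvencies.

Larch, Pike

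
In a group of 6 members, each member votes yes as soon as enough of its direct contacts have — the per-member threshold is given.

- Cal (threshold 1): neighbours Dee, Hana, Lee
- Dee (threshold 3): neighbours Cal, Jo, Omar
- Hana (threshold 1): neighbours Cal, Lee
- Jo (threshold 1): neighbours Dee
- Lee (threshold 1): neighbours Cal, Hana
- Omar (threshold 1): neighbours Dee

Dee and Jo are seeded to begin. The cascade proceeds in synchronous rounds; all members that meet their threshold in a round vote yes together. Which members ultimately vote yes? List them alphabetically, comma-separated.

Cal, Dee, Hana, Jo, Lee, Omar

Round 1 — Dee, Jo vote yes (initial).
Round 2 — checking thresholds:
  Cal: 1 of 3 neighbours ≥ 1, votes yes.
  Omar: 1 of 1 neighbours ≥ 1, votes yes.
Round 3 — checking thresholds:
  Hana: 1 of 2 neighbours ≥ 1, votes yes.
  Lee: 1 of 2 neighbours ≥ 1, votes yes.
Round 4 — no new yes votes; cascade stops.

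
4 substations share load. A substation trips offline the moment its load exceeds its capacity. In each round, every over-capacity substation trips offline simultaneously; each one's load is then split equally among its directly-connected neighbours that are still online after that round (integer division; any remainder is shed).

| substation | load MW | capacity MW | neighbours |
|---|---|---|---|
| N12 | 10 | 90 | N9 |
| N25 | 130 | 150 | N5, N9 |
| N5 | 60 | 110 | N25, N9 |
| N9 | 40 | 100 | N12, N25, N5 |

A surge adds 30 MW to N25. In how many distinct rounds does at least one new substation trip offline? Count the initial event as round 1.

3

Round 1 — N25 at 160 > 150. N25 trips offline.
  N25 sheds 160 MW to N5, N9: 80 each.
    N5: 60+80 = 140 > 110
    N9: 40+80 = 120 > 100
Round 2 — N5, N9 trip offline.
  N5 sheds 140 MW: no online neighbours, lost.
  N9 sheds 120 MW to N12: 120 each.
    N12: 10+120 = 130 > 90
Round 3 — N12 trips offline.
  N12 sheds 130 MW: no online neighbours, lost.
No further trips.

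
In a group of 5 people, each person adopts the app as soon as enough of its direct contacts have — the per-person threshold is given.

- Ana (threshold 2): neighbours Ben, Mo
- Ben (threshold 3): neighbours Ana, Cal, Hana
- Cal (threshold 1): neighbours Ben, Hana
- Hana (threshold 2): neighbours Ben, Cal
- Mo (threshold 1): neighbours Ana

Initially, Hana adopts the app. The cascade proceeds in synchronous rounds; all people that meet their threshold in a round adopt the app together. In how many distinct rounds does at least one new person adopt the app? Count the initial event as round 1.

Round 1 — Hana adopts the app (initial).
Round 2 — checking thresholds:
  Ben: 1 of 3 neighbours < 3, below threshold.
  Cal: 1 of 2 neighbours ≥ 1, adopts the app.
Round 3 — no new adoptions; cascade stops.

2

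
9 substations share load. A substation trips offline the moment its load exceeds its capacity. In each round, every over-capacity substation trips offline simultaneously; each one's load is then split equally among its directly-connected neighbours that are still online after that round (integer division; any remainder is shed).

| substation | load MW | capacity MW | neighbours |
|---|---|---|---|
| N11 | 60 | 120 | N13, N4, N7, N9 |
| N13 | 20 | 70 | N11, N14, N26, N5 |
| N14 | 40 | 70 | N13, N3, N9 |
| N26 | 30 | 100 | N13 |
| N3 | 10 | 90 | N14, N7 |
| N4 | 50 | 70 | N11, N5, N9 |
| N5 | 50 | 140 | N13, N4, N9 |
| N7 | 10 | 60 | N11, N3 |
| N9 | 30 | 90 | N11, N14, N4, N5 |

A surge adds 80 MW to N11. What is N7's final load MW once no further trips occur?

Round 1 — N11 at 140 > 120. N11 trips offline.
  N11 sheds 140 MW to N13, N4, N7, N9: 35 each.
    N13: 20+35 = 55 ≤ 70
    N4: 50+35 = 85 > 70
    N7: 10+35 = 45 ≤ 60
    N9: 30+35 = 65 ≤ 90
Round 2 — N4 trips offline.
  N4 sheds 85 MW to N5, N9: 42 each (1 lost).
    N5: 50+42 = 92 ≤ 140
    N9: 65+42 = 107 > 90
Round 3 — N9 trips offline.
  N9 sheds 107 MW to N14, N5: 53 each (1 lost).
    N14: 40+53 = 93 > 70
    N5: 92+53 = 145 > 140
Round 4 — N14, N5 trip offline.
  N14 sheds 93 MW to N13, N3: 46 each (1 lost).
    N13: 55+46 = 101 > 70
    N3: 10+46 = 56 ≤ 90
  N5 sheds 145 MW to N13: 145 each.
    N13: 101+145 = 246 > 70
Round 5 — N13 trips offline.
  N13 sheds 246 MW to N26: 246 each.
    N26: 30+246 = 276 > 100
Round 6 — N26 trips offline.
  N26 sheds 276 MW: no online neighbours, lost.
No further trips.

45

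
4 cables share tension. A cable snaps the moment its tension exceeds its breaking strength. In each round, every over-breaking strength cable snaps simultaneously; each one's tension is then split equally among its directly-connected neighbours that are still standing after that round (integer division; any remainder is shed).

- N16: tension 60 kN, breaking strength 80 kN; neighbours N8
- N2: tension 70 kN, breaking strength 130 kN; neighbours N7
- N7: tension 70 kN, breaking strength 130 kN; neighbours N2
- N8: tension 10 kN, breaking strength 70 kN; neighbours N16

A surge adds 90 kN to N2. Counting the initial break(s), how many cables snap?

Round 1 — N2 at 160 > 130. N2 snaps.
  N2 sheds 160 kN to N7: 160 each.
    N7: 70+160 = 230 > 130
Round 2 — N7 snaps.
  N7 sheds 230 kN: no online neighbours, lost.
No further breaks.

2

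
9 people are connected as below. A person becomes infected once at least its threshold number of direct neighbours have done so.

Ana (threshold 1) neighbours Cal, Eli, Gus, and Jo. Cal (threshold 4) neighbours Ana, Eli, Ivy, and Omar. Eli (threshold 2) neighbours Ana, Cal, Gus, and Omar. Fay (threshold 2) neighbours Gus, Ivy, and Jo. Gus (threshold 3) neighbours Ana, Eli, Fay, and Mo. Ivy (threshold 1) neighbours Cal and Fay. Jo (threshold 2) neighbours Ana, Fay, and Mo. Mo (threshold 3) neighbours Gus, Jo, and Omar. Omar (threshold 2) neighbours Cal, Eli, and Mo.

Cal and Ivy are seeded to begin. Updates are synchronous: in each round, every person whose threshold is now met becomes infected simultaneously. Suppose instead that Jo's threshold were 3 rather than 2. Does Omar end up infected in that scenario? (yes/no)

With Jo's threshold at 3:
Round 1 — Cal, Ivy become infected (initial).
Round 2 — checking thresholds:
  Ana: 1 of 4 neighbours ≥ 1, becomes infected.
  Eli: 1 of 4 neighbours < 2, not yet.
  Fay: 1 of 3 neighbours < 2, not yet.
  Omar: 1 of 3 neighbours < 2, not yet.
Round 3 — checking thresholds:
  Eli: 2 of 4 neighbours ≥ 2, becomes infected.
  Fay: 1 of 3 neighbours < 2, not yet.
  Gus: 1 of 4 neighbours < 3, not yet.
  Jo: 1 of 3 neighbours < 3, not yet.
  Omar: 1 of 3 neighbours < 2, not yet.
Round 4 — checking thresholds:
  Fay: 1 of 3 neighbours < 2, not yet.
  Gus: 2 of 4 neighbours < 3, not yet.
  Jo: 1 of 3 neighbours < 3, not yet.
  Omar: 2 of 3 neighbours ≥ 2, becomes infected.
Round 5 — no new infections; cascade stops.

yes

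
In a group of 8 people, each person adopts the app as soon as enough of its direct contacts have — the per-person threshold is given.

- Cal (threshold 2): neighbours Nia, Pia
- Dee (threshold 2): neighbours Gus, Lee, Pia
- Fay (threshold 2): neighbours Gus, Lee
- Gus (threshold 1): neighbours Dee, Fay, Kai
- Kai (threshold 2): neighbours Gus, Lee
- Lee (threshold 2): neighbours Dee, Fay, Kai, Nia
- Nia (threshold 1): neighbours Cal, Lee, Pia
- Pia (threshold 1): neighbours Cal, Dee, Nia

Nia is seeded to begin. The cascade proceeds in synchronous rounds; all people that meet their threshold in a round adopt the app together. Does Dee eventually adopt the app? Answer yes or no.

no

Round 1 — Nia adopts the app (initial).
Round 2 — checking thresholds:
  Cal: 1 of 2 neighbours < 2, holds.
  Lee: 1 of 4 neighbours < 2, holds.
  Pia: 1 of 3 neighbours ≥ 1, adopts the app.
Round 3 — checking thresholds:
  Cal: 2 of 2 neighbours ≥ 2, adopts the app.
  Dee: 1 of 3 neighbours < 2, holds.
  Lee: 1 of 4 neighbours < 2, holds.
Round 4 — no new adoptions; cascade stops.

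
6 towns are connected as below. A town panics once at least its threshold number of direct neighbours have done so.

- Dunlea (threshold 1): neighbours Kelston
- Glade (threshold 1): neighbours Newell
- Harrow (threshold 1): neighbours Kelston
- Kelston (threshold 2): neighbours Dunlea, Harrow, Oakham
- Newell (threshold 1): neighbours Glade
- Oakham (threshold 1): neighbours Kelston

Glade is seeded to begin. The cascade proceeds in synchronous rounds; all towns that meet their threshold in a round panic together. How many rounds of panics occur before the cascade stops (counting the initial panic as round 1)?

2

Round 1 — Glade panics (initial).
Round 2 — checking thresholds:
  Newell: 1 of 1 neighbours ≥ 1, panics.
Round 3 — no new panics; cascade stops.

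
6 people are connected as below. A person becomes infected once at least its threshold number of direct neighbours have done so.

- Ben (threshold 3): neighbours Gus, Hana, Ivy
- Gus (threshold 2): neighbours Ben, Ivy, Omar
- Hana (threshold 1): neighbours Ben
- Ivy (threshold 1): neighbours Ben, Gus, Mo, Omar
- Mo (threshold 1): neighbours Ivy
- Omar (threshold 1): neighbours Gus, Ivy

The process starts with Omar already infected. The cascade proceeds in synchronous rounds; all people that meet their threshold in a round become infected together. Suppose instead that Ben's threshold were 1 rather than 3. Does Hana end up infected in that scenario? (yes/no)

yes

With Ben's threshold at 1:
Round 1 — Omar becomes infected (initial).
Round 2 — checking thresholds:
  Gus: 1 of 3 neighbours < 2, below threshold.
  Ivy: 1 of 4 neighbours ≥ 1, becomes infected.
Round 3 — checking thresholds:
  Ben: 1 of 3 neighbours ≥ 1, becomes infected.
  Gus: 2 of 3 neighbours ≥ 2, becomes infected.
  Mo: 1 of 1 neighbours ≥ 1, becomes infected.
Round 4 — checking thresholds:
  Hana: 1 of 1 neighbours ≥ 1, becomes infected.
Round 5 — no new infections; cascade stops.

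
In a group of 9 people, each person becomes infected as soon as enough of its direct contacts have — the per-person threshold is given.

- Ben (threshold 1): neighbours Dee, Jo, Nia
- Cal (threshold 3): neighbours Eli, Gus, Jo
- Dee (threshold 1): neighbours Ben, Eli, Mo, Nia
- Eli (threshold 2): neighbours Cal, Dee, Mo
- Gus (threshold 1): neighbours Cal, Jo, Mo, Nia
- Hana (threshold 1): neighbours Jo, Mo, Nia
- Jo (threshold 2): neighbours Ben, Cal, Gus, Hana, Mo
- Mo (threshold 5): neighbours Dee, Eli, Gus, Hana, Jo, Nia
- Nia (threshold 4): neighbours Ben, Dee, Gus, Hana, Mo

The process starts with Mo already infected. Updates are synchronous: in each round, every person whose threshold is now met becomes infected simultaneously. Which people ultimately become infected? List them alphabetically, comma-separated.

Round 1 — Mo becomes infected (initial).
Round 2 — checking thresholds:
  Dee: 1 of 4 neighbours ≥ 1, becomes infected.
  Eli: 1 of 3 neighbours < 2, holds.
  Gus: 1 of 4 neighbours ≥ 1, becomes infected.
  Hana: 1 of 3 neighbours ≥ 1, becomes infected.
  Jo: 1 of 5 neighbours < 2, holds.
  Nia: 1 of 5 neighbours < 4, holds.
Round 3 — checking thresholds:
  Ben: 1 of 3 neighbours ≥ 1, becomes infected.
  Cal: 1 of 3 neighbours < 3, holds.
  Eli: 2 of 3 neighbours ≥ 2, becomes infected.
  Jo: 3 of 5 neighbours ≥ 2, becomes infected.
  Nia: 4 of 5 neighbours ≥ 4, becomes infected.
Round 4 — checking thresholds:
  Cal: 3 of 3 neighbours ≥ 3, becomes infected.
Round 5 — no new infections; cascade stops.

Ben, Cal, Dee, Eli, Gus, Hana, Jo, Mo, Nia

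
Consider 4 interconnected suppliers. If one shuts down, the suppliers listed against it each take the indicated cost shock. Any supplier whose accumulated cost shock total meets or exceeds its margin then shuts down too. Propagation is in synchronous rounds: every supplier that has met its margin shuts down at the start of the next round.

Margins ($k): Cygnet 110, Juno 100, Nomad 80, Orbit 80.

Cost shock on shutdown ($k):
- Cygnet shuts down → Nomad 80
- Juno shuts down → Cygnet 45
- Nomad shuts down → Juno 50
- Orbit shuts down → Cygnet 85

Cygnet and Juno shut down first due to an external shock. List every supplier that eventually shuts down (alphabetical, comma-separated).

Round 1 — Cygnet, Juno shut down (initial).
  Nomad: +80 → 80 ≥ 80
Round 2 — Nomad shuts down.
No further shutdowns.

Cygnet, Juno, Nomad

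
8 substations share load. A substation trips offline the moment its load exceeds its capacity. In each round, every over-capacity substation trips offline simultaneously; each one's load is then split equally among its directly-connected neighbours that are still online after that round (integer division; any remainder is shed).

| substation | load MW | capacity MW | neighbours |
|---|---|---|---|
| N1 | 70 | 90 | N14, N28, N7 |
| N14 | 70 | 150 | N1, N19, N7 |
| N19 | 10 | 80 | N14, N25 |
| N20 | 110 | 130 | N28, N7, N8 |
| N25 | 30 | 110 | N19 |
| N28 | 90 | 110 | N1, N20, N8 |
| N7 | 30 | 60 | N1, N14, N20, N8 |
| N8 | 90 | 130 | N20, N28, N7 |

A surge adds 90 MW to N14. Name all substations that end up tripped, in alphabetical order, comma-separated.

Round 1 — N14 at 160 > 150. N14 trips offline.
  N14 sheds 160 MW to N1, N19, N7: 53 each (1 lost).
    N1: 70+53 = 123 > 90
    N19: 10+53 = 63 ≤ 80
    N7: 30+53 = 83 > 60
Round 2 — N1, N7 trip offline.
  N1 sheds 123 MW to N28: 123 each.
    N28: 90+123 = 213 > 110
  N7 sheds 83 MW to N20, N8: 41 each (1 lost).
    N20: 110+41 = 151 > 130
    N8: 90+41 = 131 > 130
Round 3 — N20, N28, N8 trip offline.
  N20 sheds 151 MW: no online neighbours, lost.
  N28 sheds 213 MW: no online neighbours, lost.
  N8 sheds 131 MW: no online neighbours, lost.
No further trips.

N1, N14, N20, N28, N7, N8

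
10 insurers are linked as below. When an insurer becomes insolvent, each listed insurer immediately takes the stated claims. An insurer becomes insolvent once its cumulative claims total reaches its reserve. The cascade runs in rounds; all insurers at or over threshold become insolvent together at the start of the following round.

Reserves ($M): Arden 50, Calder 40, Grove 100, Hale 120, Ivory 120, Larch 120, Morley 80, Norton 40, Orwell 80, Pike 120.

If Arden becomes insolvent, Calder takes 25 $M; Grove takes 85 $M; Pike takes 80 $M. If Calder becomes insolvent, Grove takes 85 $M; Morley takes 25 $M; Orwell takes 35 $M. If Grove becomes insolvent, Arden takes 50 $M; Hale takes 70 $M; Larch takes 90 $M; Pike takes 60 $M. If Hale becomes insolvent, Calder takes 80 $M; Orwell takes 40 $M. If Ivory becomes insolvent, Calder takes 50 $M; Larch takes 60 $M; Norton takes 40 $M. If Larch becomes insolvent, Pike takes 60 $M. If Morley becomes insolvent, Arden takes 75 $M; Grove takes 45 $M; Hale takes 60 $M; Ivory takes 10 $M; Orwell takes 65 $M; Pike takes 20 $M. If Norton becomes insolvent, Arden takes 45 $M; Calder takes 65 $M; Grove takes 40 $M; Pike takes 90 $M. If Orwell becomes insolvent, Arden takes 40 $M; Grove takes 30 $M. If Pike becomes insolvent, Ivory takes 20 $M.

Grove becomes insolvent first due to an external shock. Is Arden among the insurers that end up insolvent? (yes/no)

yes

Round 1 — Grove becomes insolvent (initial).
  Arden: +50 → 50 ≥ 50
  Hale: +70 → 70 < 120
  Larch: +90 → 90 < 120
  Pike: +60 → 60 < 120
Round 2 — Arden becomes insolvent.
  Calder: +25 → 25 < 40
  Pike: +80 → 140 ≥ 120
Round 3 — Pike becomes insolvent.
  Ivory: +20 → 20 < 120
No further insolvencies.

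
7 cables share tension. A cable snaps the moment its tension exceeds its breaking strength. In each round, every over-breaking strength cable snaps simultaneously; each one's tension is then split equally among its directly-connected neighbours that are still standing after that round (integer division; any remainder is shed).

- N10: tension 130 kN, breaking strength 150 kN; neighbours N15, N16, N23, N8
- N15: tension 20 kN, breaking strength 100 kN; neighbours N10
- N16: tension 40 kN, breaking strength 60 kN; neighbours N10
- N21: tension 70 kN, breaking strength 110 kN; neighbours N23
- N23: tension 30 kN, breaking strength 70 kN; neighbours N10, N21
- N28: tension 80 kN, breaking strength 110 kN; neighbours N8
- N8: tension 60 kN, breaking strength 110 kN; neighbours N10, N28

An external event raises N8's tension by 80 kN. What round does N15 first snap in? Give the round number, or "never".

never

Round 1 — N8 at 140 > 110. N8 snaps.
  N8 sheds 140 kN to N10, N28: 70 each.
    N10: 130+70 = 200 > 150
    N28: 80+70 = 150 > 110
Round 2 — N10, N28 snap.
  N10 sheds 200 kN to N15, N16, N23: 66 each (2 lost).
    N15: 20+66 = 86 ≤ 100
    N16: 40+66 = 106 > 60
    N23: 30+66 = 96 > 70
  N28 sheds 150 kN: no online neighbours, lost.
Round 3 — N16, N23 snap.
  N16 sheds 106 kN: no online neighbours, lost.
  N23 sheds 96 kN to N21: 96 each.
    N21: 70+96 = 166 > 110
Round 4 — N21 snaps.
  N21 sheds 166 kN: no online neighbours, lost.
No further breaks.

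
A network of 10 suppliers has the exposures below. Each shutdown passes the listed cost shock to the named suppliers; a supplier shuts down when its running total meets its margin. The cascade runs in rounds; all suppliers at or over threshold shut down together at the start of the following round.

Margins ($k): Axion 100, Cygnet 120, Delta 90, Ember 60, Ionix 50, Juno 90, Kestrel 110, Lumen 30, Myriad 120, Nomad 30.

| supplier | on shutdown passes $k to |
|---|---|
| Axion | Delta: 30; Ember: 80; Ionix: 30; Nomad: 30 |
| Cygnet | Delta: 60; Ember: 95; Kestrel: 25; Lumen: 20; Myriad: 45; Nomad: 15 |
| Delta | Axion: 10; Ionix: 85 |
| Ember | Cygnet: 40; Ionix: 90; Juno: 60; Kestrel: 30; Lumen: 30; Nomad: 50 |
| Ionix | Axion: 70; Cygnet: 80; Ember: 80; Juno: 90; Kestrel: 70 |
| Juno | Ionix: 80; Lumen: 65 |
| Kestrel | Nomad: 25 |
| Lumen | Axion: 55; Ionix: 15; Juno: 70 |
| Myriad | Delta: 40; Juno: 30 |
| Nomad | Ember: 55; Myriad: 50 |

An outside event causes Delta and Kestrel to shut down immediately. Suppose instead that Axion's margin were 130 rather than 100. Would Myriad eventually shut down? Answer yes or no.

With Axion's margin at 130:
Round 1 — Delta, Kestrel shut down (initial).
  Axion: +10 → 10 < 130
  Ionix: +85 → 85 ≥ 50
  Nomad: +25 → 25 < 30
Round 2 — Ionix shuts down.
  Axion: +70 → 80 < 130
  Cygnet: +80 → 80 < 120
  Ember: +80 → 80 ≥ 60
  Juno: +90 → 90 ≥ 90
Round 3 — Ember, Juno shut down.
  Cygnet: +40 → 120 ≥ 120
  Lumen: +30+65 → 95 ≥ 30
  Nomad: +50 → 75 ≥ 30
Round 4 — Cygnet, Lumen, Nomad shut down.
  Axion: +55 → 135 ≥ 130
  Myriad: +45+50 → 95 < 120
Round 5 — Axion shuts down.
No further shutdowns.

no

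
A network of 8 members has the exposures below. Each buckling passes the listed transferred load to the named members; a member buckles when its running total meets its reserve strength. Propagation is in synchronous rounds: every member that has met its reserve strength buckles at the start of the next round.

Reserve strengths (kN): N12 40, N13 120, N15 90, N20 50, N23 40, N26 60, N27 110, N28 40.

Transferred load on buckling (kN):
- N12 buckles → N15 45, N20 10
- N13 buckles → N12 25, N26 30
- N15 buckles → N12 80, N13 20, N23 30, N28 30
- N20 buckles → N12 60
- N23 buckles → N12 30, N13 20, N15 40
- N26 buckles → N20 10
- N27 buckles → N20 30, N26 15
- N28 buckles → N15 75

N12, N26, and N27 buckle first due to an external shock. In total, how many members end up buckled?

Round 1 — N12, N26, N27 buckle (initial).
  N15: +45 → 45 < 90
  N20: +10+10+30 → 50 ≥ 50
Round 2 — N20 buckles.
No further bucklings.

4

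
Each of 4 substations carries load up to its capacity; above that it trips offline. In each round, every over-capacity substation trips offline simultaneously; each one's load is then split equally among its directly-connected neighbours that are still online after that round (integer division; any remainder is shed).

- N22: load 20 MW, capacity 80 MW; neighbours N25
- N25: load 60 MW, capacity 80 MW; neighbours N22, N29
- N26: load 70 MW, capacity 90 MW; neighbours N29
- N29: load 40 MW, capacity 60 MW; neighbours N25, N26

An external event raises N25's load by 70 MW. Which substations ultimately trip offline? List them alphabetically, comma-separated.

Round 1 — N25 at 130 > 80. N25 trips offline.
  N25 sheds 130 MW to N22, N29: 65 each.
    N22: 20+65 = 85 > 80
    N29: 40+65 = 105 > 60
Round 2 — N22, N29 trip offline.
  N22 sheds 85 MW: no online neighbours, lost.
  N29 sheds 105 MW to N26: 105 each.
    N26: 70+105 = 175 > 90
Round 3 — N26 trips offline.
  N26 sheds 175 MW: no online neighbours, lost.
No further trips.

N22, N25, N26, N29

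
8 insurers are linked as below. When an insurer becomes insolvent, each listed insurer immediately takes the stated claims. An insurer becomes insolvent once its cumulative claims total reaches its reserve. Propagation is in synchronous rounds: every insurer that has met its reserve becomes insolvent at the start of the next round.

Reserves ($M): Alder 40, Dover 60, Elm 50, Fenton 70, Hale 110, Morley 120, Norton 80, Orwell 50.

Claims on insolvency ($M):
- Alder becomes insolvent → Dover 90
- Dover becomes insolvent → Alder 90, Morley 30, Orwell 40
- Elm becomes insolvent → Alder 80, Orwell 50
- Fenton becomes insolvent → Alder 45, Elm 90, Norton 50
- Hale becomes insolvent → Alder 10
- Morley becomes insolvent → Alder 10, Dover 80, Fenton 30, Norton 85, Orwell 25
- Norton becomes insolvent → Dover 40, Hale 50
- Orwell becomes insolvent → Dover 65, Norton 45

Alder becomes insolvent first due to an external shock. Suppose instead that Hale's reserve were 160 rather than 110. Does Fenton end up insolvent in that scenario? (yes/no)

no

With Hale's reserve at 160:
Round 1 — Alder becomes insolvent (initial).
  Dover: +90 → 90 ≥ 60
Round 2 — Dover becomes insolvent.
  Morley: +30 → 30 < 120
  Orwell: +40 → 40 < 50
No further insolvencies.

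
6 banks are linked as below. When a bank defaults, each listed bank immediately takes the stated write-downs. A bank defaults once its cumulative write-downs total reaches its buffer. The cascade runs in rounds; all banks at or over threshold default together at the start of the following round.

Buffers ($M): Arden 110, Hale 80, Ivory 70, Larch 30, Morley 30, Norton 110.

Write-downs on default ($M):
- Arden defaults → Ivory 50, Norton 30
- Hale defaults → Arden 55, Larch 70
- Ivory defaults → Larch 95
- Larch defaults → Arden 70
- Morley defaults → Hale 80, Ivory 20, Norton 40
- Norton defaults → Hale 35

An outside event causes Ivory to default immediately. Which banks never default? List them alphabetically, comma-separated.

Arden, Hale, Morley, Norton

Round 1 — Ivory defaults (initial).
  Larch: +95 → 95 ≥ 30
Round 2 — Larch defaults.
  Arden: +70 → 70 < 110
No further defaults.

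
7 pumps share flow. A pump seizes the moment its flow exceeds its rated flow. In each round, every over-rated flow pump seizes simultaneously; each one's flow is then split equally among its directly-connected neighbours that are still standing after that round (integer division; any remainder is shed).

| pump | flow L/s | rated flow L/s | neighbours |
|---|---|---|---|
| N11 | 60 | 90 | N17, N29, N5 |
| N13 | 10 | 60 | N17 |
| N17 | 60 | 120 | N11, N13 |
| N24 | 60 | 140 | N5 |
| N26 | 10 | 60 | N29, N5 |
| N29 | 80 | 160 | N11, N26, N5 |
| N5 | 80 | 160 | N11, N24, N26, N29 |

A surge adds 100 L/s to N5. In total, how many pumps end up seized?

4

Round 1 — N5 at 180 > 160. N5 seizes.
  N5 sheds 180 L/s to N11, N24, N26, N29: 45 each.
    N11: 60+45 = 105 > 90
    N24: 60+45 = 105 ≤ 140
    N26: 10+45 = 55 ≤ 60
    N29: 80+45 = 125 ≤ 160
Round 2 — N11 seizes.
  N11 sheds 105 L/s to N17, N29: 52 each (1 lost).
    N17: 60+52 = 112 ≤ 120
    N29: 125+52 = 177 > 160
Round 3 — N29 seizes.
  N29 sheds 177 L/s to N26: 177 each.
    N26: 55+177 = 232 > 60
Round 4 — N26 seizes.
  N26 sheds 232 L/s: no online neighbours, lost.
No further seizures.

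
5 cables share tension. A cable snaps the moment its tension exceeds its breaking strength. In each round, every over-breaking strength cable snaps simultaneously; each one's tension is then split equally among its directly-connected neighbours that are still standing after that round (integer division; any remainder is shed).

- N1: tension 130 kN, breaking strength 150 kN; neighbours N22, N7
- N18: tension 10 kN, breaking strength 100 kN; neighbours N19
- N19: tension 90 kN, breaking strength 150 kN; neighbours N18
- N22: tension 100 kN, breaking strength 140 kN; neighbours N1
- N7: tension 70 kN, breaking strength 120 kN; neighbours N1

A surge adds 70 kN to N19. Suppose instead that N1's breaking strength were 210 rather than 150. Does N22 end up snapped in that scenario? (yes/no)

no

With N1's breaking strength at 210:
Round 1 — N19 at 160 > 150. N19 snaps.
  N19 sheds 160 kN to N18: 160 each.
    N18: 10+160 = 170 > 100
Round 2 — N18 snaps.
  N18 sheds 170 kN: no online neighbours, lost.
No further breaks.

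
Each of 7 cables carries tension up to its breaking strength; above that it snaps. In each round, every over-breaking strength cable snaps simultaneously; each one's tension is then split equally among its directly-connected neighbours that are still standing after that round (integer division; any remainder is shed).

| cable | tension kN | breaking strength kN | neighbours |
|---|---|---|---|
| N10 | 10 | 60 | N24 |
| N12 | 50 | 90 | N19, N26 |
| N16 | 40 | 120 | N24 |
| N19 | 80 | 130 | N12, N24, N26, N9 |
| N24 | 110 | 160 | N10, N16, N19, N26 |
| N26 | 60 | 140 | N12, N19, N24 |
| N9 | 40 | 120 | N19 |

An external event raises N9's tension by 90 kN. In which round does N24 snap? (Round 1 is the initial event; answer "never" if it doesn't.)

3

Round 1 — N9 at 130 > 120. N9 snaps.
  N9 sheds 130 kN to N19: 130 each.
    N19: 80+130 = 210 > 130
Round 2 — N19 snaps.
  N19 sheds 210 kN to N12, N24, N26: 70 each.
    N12: 50+70 = 120 > 90
    N24: 110+70 = 180 > 160
    N26: 60+70 = 130 ≤ 140
Round 3 — N12, N24 snap.
  N12 sheds 120 kN to N26: 120 each.
    N26: 130+120 = 250 > 140
  N24 sheds 180 kN to N10, N16, N26: 60 each.
    N10: 10+60 = 70 > 60
    N16: 40+60 = 100 ≤ 120
    N26: 250+60 = 310 > 140
Round 4 — N10, N26 snap.
  N10 sheds 70 kN: no online neighbours, lost.
  N26 sheds 310 kN: no online neighbours, lost.
No further breaks.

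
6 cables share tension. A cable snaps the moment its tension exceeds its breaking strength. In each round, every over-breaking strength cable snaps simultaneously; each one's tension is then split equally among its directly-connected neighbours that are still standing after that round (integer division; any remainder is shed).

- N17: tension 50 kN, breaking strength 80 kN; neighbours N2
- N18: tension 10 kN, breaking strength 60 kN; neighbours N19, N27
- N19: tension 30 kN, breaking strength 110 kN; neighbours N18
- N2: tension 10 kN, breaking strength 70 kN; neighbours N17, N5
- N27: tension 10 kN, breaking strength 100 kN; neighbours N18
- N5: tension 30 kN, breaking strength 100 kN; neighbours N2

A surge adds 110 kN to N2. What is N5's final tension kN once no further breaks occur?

90

Round 1 — N2 at 120 > 70. N2 snaps.
  N2 sheds 120 kN to N17, N5: 60 each.
    N17: 50+60 = 110 > 80
    N5: 30+60 = 90 ≤ 100
Round 2 — N17 snaps.
  N17 sheds 110 kN: no online neighbours, lost.
No further breaks.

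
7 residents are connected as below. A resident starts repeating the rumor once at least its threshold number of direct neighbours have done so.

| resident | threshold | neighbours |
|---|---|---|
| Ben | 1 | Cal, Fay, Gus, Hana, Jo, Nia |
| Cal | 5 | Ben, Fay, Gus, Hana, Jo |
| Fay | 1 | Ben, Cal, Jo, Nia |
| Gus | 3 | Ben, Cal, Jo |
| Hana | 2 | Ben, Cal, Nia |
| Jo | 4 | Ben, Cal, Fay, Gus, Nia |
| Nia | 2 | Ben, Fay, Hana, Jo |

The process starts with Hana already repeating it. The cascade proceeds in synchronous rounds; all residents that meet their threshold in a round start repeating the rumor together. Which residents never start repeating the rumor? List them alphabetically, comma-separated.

Round 1 — Hana starts repeating the rumor (initial).
Round 2 — checking thresholds:
  Ben: 1 of 6 neighbours ≥ 1, starts repeating the rumor.
  Cal: 1 of 5 neighbours < 5, below threshold.
  Nia: 1 of 4 neighbours < 2, below threshold.
Round 3 — checking thresholds:
  Cal: 2 of 5 neighbours < 5, below threshold.
  Fay: 1 of 4 neighbours ≥ 1, starts repeating the rumor.
  Gus: 1 of 3 neighbours < 3, below threshold.
  Jo: 1 of 5 neighbours < 4, below threshold.
  Nia: 2 of 4 neighbours ≥ 2, starts repeating the rumor.
Round 4 — no new spreads; cascade stops.

Cal, Gus, Jo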